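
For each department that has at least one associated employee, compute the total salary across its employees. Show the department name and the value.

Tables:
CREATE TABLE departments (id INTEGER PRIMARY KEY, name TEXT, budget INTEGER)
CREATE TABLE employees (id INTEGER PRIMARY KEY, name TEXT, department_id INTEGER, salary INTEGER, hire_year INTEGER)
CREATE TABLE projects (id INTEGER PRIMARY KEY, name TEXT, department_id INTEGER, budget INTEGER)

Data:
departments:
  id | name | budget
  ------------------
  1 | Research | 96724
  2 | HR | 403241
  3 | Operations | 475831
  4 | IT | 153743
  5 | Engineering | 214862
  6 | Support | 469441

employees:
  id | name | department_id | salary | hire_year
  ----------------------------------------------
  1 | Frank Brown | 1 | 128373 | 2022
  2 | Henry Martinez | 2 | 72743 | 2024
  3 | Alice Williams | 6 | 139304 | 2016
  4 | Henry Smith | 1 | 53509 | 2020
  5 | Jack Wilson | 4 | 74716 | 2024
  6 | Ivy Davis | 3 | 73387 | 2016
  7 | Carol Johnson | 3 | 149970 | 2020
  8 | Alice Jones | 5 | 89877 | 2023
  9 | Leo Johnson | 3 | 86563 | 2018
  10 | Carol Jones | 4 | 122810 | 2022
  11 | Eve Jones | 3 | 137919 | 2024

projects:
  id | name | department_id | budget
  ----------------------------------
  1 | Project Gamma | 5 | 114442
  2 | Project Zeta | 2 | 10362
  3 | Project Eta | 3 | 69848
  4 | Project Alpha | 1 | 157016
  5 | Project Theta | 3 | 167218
SELECT p.name, SUM(c.salary) AS sum_salary FROM employees c JOIN departments p ON c.department_id = p.id GROUP BY p.id, p.name

Execution result:
name | sum_salary
Research | 181882
HR | 72743
Operations | 447839
IT | 197526
Engineering | 89877
Support | 139304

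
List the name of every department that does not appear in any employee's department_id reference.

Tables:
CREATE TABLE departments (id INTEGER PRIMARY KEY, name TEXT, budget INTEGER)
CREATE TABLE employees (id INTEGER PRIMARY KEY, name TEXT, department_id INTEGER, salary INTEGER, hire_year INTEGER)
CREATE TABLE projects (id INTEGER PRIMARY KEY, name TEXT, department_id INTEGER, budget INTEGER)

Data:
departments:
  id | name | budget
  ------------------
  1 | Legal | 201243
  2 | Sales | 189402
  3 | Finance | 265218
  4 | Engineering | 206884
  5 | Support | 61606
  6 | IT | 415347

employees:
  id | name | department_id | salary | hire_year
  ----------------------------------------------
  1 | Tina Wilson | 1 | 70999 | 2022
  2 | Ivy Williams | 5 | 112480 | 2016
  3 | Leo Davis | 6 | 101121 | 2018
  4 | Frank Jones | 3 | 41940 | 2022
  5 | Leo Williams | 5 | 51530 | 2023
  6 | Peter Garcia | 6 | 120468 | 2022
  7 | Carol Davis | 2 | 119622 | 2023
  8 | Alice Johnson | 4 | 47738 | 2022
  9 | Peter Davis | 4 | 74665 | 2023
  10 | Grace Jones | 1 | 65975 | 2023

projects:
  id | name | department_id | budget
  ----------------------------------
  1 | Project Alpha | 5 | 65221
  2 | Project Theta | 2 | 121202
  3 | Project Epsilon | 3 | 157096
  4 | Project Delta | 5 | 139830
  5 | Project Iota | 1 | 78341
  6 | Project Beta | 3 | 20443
SELECT p.name FROM departments p LEFT JOIN employees c ON c.department_id = p.id WHERE c.id IS NULL

Execution result:
(no rows)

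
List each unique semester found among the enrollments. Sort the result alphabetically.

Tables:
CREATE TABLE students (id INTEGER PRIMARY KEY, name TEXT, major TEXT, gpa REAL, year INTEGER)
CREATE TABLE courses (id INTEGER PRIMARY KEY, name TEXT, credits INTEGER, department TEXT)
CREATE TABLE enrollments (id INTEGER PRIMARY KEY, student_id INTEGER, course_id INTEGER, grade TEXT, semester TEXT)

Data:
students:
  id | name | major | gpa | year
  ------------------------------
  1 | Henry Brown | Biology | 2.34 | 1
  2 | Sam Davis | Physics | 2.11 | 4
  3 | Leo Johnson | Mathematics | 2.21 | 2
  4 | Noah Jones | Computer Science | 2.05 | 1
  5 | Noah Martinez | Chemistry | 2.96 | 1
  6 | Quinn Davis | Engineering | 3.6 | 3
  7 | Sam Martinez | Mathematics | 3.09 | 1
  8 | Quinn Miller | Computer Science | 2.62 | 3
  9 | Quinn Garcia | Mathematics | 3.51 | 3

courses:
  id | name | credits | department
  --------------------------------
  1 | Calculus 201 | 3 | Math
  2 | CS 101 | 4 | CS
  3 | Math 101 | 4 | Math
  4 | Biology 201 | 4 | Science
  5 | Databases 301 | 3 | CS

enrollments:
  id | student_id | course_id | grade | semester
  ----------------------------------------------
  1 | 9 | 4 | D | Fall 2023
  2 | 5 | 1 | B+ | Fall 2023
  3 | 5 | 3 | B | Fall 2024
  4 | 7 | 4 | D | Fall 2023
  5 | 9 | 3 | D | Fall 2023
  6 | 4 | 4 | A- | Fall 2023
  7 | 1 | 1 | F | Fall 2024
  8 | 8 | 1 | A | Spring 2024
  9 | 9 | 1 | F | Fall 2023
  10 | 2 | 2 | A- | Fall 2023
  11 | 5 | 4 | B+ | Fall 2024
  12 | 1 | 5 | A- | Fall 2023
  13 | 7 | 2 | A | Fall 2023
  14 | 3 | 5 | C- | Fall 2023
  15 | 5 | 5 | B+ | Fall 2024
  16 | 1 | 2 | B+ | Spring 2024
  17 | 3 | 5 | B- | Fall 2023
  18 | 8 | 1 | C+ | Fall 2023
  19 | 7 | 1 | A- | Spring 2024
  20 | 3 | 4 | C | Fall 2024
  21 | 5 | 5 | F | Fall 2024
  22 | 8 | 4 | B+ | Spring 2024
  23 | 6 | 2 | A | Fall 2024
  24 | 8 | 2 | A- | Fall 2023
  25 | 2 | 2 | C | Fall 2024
SELECT DISTINCT semester FROM enrollments ORDER BY semester

Execution result:
semester
Fall 2023
Fall 2024
Spring 2024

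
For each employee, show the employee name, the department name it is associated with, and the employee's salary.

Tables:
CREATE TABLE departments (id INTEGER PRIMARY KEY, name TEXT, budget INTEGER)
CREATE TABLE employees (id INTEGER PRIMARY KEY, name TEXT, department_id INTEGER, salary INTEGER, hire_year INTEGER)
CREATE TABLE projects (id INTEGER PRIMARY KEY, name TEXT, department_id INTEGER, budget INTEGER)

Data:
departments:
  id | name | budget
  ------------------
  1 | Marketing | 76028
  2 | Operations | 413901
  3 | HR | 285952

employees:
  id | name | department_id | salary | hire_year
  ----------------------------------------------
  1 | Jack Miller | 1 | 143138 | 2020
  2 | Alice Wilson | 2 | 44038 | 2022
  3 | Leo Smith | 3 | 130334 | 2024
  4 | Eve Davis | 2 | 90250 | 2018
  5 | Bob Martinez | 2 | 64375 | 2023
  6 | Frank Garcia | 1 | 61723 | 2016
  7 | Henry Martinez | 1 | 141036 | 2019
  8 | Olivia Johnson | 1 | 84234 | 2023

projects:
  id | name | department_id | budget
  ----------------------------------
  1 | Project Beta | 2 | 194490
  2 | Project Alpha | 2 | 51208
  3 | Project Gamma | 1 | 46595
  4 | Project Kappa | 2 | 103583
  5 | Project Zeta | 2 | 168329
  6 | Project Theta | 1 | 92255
SELECT c.name, p.name AS department, c.salary FROM employees c JOIN departments p ON c.department_id = p.id

Execution result:
name | department | salary
Jack Miller | Marketing | 143138
Alice Wilson | Operations | 44038
Leo Smith | HR | 130334
Eve Davis | Operations | 90250
Bob Martinez | Operations | 64375
Frank Garcia | Marketing | 61723
Henry Martinez | Marketing | 141036
Olivia Johnson | Marketing | 84234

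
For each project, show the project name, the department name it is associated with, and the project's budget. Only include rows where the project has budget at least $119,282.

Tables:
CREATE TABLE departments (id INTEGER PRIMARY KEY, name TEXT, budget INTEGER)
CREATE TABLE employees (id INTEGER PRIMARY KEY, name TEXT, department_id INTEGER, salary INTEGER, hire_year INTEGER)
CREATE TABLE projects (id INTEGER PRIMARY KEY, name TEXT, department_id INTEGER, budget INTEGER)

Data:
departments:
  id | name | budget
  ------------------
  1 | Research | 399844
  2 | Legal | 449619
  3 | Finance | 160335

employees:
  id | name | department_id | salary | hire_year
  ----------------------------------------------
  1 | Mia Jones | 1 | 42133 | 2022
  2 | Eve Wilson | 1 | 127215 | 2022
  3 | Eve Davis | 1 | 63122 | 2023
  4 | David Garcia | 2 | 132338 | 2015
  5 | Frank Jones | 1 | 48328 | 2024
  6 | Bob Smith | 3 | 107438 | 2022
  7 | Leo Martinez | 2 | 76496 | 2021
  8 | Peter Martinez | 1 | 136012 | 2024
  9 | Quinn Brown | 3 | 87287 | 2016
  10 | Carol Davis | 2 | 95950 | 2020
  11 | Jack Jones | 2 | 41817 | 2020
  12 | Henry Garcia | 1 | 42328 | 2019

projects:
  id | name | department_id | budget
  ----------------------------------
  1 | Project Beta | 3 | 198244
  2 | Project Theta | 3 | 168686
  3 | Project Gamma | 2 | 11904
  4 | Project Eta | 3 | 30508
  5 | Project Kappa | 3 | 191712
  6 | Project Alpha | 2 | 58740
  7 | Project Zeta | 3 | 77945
SELECT c.name, p.name AS department, c.budget FROM projects c JOIN departments p ON c.department_id = p.id WHERE c.budget >= 119282

Execution result:
name | department | budget
Project Beta | Finance | 198244
Project Theta | Finance | 168686
Project Kappa | Finance | 191712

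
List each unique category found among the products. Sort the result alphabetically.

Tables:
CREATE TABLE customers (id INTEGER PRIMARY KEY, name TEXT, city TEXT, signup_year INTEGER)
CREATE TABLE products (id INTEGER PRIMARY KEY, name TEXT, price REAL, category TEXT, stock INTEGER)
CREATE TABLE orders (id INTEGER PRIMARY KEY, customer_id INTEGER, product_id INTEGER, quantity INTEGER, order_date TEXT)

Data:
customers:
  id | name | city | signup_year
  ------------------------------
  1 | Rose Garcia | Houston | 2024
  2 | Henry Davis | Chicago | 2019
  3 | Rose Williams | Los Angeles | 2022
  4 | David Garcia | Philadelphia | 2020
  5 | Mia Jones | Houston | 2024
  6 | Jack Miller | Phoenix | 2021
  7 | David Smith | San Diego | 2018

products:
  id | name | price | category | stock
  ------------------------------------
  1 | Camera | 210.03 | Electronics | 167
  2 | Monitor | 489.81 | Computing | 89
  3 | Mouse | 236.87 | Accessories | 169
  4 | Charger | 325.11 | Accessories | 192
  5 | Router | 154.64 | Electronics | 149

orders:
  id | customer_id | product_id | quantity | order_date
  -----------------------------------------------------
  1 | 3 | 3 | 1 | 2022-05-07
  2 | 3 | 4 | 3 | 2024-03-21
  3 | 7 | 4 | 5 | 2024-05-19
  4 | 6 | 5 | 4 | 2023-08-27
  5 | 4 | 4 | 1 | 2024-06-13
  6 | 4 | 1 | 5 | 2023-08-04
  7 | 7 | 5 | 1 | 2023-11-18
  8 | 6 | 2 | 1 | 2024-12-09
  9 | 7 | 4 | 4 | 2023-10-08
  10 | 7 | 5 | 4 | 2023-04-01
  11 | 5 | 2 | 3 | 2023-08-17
SELECT DISTINCT category FROM products ORDER BY category

Execution result:
category
Accessories
Computing
Electronics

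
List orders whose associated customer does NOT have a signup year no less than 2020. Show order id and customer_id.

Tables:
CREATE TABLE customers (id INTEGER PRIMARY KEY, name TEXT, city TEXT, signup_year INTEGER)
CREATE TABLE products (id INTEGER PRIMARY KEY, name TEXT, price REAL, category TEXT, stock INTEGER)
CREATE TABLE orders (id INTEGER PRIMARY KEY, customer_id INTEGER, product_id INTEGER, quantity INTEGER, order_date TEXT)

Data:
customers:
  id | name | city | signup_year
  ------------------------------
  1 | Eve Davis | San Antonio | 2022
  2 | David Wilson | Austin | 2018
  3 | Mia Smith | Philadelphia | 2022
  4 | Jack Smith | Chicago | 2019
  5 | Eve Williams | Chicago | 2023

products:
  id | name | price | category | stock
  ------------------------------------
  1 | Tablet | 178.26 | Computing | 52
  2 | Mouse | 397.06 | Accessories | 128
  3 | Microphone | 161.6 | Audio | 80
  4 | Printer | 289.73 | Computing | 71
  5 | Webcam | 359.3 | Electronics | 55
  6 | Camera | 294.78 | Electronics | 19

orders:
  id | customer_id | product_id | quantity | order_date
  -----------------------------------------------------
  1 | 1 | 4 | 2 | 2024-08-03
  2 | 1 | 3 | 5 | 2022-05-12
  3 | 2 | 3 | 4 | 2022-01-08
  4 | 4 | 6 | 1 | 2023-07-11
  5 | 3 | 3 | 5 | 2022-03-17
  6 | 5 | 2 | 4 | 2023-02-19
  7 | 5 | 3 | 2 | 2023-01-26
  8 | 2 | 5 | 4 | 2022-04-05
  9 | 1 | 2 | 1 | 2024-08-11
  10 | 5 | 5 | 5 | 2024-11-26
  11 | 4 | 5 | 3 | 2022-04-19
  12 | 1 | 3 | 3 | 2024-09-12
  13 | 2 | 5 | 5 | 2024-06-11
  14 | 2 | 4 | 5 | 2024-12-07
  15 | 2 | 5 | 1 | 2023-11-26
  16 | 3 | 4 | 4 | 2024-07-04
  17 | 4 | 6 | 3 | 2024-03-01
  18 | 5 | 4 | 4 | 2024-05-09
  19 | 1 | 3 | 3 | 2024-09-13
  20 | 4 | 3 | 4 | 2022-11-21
SELECT id, customer_id FROM orders WHERE customer_id NOT IN (SELECT id FROM customers WHERE signup_year >= 2020)

Execution result:
id | customer_id
3 | 2
4 | 4
8 | 2
11 | 4
13 | 2
14 | 2
15 | 2
17 | 4
20 | 4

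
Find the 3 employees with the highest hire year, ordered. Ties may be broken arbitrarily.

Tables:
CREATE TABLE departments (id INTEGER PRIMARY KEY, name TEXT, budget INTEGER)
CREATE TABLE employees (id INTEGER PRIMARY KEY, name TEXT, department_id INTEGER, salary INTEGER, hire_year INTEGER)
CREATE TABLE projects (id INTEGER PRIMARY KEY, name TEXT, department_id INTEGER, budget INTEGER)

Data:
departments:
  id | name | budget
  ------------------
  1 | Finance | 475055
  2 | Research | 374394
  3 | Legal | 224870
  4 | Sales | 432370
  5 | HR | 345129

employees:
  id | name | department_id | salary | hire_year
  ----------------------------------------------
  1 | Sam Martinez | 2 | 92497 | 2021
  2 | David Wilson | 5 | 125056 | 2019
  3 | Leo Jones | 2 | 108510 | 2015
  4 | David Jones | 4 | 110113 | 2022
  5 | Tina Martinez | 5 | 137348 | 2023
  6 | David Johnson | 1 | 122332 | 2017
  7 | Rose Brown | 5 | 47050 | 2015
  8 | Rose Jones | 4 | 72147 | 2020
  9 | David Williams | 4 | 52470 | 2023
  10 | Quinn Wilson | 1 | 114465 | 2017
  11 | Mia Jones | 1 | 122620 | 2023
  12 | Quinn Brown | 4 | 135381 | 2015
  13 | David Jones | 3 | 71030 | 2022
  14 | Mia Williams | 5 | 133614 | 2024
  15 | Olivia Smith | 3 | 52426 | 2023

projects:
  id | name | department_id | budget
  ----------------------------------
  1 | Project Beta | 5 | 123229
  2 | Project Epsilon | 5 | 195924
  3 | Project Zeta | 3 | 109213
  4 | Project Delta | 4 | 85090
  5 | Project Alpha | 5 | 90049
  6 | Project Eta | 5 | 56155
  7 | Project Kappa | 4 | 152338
SELECT name, hire_year FROM employees ORDER BY hire_year DESC LIMIT 3

Execution result:
name | hire_year
Mia Williams | 2024
Tina Martinez | 2023
David Williams | 2023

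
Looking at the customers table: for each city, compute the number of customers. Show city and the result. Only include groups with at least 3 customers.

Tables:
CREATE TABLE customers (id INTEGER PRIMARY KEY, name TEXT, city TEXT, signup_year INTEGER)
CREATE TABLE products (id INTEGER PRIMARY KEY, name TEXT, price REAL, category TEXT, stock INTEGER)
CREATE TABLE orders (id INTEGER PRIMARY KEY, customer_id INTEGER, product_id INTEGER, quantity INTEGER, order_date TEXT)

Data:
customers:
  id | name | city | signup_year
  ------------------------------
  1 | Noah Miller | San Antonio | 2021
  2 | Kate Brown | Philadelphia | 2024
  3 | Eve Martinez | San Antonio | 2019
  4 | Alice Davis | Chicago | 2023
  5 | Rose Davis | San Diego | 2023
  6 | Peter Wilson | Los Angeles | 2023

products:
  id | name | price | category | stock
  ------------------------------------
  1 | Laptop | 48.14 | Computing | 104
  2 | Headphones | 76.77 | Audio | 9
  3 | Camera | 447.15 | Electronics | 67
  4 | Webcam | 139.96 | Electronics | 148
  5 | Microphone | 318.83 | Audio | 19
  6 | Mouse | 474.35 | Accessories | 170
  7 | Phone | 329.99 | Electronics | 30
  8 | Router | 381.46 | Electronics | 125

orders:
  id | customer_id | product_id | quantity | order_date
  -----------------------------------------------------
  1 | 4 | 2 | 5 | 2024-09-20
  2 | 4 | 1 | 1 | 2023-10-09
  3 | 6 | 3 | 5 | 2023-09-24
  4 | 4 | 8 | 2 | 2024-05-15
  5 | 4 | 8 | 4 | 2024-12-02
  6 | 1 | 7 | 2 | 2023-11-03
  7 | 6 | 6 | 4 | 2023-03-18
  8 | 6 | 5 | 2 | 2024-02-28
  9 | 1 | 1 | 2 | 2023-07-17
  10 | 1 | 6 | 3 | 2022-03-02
SELECT city, COUNT(*) AS n FROM customers GROUP BY city HAVING COUNT(*) >= 3

Execution result:
(no rows)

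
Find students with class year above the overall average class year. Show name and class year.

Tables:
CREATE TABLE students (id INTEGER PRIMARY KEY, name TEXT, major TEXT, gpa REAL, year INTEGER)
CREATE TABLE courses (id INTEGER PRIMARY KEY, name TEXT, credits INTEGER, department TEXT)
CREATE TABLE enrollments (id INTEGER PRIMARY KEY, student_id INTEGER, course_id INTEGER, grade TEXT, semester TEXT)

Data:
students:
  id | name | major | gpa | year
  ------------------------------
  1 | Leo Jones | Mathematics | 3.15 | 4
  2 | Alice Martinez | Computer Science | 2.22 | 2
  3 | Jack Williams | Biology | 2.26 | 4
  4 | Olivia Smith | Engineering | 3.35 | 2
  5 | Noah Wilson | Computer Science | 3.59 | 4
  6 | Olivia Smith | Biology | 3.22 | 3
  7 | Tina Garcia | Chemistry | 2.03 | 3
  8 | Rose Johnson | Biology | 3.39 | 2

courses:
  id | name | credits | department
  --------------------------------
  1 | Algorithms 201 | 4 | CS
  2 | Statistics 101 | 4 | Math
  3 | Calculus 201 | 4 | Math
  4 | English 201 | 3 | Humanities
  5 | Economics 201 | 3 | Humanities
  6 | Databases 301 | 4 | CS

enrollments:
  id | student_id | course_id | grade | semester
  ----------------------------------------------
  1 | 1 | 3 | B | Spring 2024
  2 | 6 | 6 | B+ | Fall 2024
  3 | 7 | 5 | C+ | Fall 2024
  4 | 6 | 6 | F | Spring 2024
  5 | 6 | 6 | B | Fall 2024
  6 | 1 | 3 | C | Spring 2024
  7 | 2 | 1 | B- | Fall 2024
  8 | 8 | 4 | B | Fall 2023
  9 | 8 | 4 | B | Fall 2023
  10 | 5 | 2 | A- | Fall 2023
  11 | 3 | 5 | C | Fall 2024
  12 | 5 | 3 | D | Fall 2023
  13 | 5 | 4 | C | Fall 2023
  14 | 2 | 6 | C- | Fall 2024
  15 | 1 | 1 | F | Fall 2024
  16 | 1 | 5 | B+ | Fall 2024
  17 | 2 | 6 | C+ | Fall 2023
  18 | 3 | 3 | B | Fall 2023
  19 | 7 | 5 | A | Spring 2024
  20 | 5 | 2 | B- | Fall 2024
SELECT name, year FROM students WHERE year > (SELECT AVG(year) FROM students)

Execution result:
name | year
Leo Jones | 4
Jack Williams | 4
Noah Wilson | 4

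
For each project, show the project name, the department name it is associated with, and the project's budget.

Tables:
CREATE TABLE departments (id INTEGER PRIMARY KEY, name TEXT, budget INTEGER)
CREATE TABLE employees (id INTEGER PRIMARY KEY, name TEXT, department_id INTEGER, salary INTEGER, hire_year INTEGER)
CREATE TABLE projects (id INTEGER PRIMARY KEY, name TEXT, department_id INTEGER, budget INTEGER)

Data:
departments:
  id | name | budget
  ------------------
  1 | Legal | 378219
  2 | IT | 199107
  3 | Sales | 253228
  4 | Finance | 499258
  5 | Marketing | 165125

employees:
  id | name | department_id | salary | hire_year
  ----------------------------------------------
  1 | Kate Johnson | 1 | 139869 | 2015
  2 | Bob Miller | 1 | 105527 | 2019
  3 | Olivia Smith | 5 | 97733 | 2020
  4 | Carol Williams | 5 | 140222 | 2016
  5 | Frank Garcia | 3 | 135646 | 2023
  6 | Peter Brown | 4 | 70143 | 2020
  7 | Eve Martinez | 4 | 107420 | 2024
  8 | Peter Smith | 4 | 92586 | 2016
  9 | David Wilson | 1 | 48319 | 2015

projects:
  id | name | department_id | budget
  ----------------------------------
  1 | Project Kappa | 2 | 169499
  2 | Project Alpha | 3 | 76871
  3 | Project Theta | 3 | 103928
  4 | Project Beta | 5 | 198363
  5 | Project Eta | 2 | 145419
SELECT c.name, p.name AS department, c.budget FROM projects c JOIN departments p ON c.department_id = p.id

Execution result:
name | department | budget
Project Kappa | IT | 169499
Project Alpha | Sales | 76871
Project Theta | Sales | 103928
Project Beta | Marketing | 198363
Project Eta | IT | 145419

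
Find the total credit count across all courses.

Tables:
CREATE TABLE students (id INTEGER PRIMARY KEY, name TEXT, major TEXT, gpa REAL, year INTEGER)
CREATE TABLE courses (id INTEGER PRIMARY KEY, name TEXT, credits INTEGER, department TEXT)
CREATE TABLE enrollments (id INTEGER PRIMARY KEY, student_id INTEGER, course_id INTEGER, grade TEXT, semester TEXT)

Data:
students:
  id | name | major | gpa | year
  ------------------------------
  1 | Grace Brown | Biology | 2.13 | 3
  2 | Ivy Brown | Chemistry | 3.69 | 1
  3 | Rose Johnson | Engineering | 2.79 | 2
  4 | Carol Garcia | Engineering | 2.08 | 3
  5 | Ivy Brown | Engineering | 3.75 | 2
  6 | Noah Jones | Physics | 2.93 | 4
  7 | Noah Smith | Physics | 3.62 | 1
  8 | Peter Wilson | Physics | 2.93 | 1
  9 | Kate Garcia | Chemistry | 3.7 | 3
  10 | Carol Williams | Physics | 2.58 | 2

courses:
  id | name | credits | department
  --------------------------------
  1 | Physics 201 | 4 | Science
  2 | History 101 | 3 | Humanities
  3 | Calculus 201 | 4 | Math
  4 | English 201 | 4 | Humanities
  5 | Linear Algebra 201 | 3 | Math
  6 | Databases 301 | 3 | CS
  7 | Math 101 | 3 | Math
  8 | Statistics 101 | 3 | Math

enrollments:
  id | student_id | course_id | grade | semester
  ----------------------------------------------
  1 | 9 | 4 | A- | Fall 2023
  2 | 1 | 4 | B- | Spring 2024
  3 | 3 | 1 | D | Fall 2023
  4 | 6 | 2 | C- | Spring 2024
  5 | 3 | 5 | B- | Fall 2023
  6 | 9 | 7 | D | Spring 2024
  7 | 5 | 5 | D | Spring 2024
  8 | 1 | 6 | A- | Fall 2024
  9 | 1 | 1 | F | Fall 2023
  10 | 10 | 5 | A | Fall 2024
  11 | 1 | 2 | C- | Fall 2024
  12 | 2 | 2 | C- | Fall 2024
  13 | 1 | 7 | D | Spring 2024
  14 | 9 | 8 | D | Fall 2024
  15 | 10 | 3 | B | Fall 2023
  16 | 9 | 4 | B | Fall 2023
SELECT SUM(credits) FROM courses

Execution result:
27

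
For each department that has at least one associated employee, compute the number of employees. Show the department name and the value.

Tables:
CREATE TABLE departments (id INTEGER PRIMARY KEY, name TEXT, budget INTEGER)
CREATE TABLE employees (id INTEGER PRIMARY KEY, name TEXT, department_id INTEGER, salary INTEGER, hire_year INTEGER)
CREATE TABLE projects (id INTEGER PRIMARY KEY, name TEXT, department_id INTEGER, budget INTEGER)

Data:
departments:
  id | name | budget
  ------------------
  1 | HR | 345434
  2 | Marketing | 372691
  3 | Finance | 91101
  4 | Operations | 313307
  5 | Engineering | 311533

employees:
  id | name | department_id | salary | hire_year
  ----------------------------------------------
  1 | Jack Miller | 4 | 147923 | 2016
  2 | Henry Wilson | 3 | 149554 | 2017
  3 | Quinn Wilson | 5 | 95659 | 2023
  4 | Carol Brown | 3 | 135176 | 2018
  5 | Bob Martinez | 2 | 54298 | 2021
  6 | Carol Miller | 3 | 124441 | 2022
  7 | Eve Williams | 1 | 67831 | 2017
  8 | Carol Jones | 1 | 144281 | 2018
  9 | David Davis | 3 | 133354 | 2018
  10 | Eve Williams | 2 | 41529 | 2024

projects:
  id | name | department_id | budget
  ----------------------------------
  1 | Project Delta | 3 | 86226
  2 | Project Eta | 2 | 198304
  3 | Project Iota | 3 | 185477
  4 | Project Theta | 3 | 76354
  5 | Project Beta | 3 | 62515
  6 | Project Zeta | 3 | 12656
SELECT p.name, COUNT(*) AS n FROM employees c JOIN departments p ON c.department_id = p.id GROUP BY p.id, p.name

Execution result:
name | n
HR | 2
Marketing | 2
Finance | 4
Operations | 1
Engineering | 1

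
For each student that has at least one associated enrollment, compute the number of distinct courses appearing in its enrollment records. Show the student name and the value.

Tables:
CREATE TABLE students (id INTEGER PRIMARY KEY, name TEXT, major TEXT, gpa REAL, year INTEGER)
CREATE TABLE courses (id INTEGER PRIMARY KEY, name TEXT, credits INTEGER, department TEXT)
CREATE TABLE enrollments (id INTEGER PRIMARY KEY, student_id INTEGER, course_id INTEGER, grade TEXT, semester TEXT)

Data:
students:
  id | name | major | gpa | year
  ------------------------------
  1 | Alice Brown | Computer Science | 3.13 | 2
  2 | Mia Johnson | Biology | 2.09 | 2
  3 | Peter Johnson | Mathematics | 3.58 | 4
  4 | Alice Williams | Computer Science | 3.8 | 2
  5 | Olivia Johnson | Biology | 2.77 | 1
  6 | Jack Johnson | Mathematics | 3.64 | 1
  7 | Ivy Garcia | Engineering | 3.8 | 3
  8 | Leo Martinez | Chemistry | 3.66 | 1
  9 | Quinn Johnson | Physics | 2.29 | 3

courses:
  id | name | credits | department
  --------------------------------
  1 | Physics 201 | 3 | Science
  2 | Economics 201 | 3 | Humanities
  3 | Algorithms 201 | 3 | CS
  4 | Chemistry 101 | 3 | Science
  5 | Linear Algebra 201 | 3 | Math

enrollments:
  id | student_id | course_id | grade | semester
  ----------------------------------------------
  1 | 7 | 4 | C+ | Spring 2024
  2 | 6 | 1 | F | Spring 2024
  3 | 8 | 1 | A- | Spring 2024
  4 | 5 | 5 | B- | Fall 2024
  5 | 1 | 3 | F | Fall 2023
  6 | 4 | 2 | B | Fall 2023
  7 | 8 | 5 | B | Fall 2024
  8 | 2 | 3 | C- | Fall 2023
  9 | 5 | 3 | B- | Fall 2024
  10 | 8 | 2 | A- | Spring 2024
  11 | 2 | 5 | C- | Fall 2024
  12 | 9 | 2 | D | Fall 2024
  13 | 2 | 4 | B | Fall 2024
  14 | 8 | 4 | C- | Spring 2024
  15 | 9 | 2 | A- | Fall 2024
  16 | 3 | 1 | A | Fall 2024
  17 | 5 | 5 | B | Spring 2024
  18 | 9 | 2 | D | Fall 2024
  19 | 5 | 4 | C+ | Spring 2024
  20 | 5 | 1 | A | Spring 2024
SELECT p.name, COUNT(DISTINCT c.course_id) AS distinct_course_count FROM enrollments c JOIN students p ON c.student_id = p.id GROUP BY p.id, p.name

Execution result:
name | distinct_course_count
Alice Brown | 1
Mia Johnson | 3
Peter Johnson | 1
Alice Williams | 1
Olivia Johnson | 4
Jack Johnson | 1
Ivy Garcia | 1
Leo Martinez | 4
Quinn Johnson | 1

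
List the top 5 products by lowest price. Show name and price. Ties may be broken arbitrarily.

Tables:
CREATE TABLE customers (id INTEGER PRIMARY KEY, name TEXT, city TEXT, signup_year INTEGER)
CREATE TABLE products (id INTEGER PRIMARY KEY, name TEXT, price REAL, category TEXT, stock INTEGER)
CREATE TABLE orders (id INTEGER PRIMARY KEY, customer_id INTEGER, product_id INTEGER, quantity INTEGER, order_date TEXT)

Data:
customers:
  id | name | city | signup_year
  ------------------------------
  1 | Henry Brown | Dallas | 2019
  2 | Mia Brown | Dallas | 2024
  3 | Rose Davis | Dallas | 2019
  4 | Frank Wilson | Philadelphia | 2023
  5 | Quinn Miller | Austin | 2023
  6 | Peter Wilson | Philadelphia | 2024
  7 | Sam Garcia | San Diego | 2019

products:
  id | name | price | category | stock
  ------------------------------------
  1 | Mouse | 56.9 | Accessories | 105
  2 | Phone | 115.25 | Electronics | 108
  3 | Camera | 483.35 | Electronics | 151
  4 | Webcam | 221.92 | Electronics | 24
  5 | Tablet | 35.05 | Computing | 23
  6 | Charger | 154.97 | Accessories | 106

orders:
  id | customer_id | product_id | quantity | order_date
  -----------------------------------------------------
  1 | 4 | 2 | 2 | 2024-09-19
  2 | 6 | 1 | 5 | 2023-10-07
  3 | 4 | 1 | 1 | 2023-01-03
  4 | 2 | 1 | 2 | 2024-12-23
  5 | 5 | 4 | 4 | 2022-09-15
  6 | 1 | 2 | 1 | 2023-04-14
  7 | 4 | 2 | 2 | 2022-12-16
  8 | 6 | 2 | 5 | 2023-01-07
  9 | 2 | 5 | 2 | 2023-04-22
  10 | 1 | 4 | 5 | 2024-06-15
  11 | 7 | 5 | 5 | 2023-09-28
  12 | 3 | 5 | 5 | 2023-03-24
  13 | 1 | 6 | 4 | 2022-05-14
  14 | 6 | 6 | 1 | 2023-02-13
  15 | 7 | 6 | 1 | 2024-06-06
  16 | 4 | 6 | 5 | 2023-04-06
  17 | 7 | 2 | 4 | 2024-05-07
SELECT name, price FROM products ORDER BY price ASC LIMIT 5

Execution result:
name | price
Tablet | 35.05
Mouse | 56.90
Phone | 115.25
Charger | 154.97
Webcam | 221.92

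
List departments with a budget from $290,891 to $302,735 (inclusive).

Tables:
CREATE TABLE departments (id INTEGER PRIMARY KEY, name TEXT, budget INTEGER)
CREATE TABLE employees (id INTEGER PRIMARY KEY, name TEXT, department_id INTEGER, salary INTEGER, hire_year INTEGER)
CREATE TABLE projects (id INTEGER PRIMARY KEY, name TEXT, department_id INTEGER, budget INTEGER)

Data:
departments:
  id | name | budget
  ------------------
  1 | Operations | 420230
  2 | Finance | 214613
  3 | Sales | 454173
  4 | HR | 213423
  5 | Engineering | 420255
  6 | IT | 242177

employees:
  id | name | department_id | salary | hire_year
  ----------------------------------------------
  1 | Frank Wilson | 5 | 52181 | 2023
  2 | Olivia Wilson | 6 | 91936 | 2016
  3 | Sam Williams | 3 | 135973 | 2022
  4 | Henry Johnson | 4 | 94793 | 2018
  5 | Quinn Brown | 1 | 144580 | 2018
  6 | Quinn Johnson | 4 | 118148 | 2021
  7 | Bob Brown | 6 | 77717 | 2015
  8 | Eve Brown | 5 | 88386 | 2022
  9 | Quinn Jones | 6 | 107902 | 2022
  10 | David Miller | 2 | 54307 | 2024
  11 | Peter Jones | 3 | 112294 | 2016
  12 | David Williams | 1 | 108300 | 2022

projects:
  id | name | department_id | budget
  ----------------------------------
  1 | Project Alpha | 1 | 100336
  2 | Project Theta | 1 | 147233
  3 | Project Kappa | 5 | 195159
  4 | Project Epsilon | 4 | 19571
SELECT name, budget FROM departments WHERE budget BETWEEN 290891 AND 302735

Execution result:
(no rows)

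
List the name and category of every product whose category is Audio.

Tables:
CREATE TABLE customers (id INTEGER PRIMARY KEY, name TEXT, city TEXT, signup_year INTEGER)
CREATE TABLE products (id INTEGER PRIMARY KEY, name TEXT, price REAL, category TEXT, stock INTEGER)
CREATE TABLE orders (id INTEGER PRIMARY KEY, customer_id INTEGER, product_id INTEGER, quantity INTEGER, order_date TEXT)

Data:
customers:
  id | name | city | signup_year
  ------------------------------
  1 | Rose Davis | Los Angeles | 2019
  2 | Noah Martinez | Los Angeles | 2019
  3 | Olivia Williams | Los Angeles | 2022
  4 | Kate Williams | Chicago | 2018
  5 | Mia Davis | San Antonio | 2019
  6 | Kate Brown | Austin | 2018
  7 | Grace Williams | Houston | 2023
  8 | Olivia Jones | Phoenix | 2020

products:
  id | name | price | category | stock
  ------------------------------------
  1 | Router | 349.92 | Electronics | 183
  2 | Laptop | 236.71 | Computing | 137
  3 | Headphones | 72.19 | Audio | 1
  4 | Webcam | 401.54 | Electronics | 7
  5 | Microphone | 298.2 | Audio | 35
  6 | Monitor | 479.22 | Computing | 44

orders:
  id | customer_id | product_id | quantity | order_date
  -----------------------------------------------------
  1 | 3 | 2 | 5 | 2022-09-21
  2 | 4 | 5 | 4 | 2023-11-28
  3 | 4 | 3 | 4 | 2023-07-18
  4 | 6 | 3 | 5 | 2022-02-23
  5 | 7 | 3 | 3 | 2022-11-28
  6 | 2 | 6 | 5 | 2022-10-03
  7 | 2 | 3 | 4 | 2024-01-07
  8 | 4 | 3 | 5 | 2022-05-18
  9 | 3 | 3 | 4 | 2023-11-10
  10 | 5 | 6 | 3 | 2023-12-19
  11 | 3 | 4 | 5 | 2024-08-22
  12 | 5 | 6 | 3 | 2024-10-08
SELECT name, category FROM products WHERE category = 'Audio'

Execution result:
name | category
Headphones | Audio
Microphone | Audio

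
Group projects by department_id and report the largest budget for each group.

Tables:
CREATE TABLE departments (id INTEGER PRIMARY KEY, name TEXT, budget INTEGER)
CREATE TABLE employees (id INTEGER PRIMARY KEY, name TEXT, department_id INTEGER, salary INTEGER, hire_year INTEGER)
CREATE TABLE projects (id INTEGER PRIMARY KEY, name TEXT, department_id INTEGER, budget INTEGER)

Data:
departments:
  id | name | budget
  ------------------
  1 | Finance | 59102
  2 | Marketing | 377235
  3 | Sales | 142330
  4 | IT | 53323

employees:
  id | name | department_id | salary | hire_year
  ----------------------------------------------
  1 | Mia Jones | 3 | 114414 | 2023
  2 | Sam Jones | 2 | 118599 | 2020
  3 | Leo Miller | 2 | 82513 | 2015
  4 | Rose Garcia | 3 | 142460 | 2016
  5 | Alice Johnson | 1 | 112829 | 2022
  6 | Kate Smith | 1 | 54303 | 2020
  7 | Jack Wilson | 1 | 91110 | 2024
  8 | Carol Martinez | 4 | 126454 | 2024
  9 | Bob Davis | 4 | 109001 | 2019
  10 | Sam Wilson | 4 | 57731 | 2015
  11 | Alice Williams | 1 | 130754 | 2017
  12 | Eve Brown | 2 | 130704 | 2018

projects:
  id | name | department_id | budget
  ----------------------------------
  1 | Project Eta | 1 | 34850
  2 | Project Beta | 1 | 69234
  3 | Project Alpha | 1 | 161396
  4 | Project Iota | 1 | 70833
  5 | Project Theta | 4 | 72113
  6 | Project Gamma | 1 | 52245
SELECT department_id, MAX(budget) AS max_budget FROM projects GROUP BY department_id

Execution result:
department_id | max_budget
1 | 161396
4 | 72113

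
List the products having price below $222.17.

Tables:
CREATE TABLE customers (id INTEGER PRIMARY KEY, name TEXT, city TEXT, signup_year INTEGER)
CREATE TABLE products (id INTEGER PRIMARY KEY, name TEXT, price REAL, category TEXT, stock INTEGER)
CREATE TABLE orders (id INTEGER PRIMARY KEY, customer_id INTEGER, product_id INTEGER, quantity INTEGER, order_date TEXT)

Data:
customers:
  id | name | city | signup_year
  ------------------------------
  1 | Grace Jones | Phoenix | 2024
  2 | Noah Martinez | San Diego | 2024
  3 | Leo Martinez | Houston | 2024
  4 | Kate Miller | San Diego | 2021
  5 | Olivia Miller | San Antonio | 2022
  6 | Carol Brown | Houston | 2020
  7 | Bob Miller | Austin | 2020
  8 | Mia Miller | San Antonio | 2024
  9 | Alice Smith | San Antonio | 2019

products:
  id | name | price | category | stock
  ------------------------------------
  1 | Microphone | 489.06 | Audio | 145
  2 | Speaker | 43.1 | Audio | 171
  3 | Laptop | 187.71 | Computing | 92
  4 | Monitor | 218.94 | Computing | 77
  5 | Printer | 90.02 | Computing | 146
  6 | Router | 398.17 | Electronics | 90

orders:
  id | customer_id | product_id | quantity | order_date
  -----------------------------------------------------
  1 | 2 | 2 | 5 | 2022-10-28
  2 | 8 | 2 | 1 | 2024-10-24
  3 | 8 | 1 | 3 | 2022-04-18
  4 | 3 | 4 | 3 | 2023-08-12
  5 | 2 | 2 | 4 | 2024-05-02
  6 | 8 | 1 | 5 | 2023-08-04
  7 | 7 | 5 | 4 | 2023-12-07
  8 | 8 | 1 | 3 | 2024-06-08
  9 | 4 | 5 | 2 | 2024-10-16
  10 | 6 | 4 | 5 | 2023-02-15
SELECT name, price FROM products WHERE price < 222.17

Execution result:
name | price
Speaker | 43.10
Laptop | 187.71
Monitor | 218.94
Printer | 90.02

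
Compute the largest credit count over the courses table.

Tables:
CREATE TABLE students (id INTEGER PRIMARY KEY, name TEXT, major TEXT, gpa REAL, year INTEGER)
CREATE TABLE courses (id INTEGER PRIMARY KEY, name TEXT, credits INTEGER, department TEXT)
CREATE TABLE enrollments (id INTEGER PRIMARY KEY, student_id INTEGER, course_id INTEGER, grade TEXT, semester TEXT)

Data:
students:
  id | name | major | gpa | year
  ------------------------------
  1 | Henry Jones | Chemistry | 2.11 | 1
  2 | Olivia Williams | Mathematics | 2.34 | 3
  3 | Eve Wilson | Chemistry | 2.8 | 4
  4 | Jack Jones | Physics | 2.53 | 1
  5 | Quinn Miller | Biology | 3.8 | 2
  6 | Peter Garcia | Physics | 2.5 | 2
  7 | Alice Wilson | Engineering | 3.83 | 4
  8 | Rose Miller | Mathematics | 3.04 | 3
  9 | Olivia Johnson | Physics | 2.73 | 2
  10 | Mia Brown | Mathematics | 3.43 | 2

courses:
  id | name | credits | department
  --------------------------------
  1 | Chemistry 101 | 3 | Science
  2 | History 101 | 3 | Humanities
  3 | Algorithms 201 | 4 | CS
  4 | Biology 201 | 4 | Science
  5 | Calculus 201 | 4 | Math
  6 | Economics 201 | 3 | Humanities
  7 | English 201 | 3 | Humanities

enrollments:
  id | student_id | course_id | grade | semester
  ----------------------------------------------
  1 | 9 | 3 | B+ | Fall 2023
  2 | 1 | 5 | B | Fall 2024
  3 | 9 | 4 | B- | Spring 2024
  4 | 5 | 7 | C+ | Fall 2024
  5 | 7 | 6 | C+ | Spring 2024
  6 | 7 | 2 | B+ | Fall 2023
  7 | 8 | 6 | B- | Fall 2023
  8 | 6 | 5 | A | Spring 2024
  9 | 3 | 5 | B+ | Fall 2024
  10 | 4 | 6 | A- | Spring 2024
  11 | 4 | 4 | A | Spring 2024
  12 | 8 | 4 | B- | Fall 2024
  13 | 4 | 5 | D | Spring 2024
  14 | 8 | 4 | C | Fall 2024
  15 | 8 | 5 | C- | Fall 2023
SELECT MAX(credits) FROM courses

Execution result:
4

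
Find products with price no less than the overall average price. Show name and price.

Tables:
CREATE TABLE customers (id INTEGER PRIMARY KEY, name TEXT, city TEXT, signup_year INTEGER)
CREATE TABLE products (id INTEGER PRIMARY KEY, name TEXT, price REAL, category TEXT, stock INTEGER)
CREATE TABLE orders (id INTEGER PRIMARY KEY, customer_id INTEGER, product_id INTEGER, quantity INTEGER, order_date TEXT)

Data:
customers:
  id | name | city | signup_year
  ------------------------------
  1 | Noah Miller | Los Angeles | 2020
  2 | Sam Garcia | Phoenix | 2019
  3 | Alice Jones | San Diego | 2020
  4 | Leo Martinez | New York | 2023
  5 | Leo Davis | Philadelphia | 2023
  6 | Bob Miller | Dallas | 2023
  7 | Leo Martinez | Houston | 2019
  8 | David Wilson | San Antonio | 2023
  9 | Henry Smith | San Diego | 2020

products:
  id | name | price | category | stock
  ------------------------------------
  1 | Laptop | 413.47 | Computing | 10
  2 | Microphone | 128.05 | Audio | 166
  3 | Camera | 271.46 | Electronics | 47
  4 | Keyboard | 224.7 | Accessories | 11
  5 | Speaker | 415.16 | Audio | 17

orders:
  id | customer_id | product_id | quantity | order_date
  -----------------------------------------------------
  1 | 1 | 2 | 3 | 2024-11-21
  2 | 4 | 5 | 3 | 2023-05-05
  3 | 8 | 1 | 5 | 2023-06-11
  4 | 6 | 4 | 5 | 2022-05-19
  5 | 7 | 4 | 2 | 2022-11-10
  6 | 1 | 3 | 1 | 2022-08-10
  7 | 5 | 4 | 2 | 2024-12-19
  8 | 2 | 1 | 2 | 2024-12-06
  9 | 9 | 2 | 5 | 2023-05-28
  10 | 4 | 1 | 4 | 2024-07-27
SELECT name, price FROM products WHERE price >= (SELECT AVG(price) FROM products)

Execution result:
name | price
Laptop | 413.47
Speaker | 415.16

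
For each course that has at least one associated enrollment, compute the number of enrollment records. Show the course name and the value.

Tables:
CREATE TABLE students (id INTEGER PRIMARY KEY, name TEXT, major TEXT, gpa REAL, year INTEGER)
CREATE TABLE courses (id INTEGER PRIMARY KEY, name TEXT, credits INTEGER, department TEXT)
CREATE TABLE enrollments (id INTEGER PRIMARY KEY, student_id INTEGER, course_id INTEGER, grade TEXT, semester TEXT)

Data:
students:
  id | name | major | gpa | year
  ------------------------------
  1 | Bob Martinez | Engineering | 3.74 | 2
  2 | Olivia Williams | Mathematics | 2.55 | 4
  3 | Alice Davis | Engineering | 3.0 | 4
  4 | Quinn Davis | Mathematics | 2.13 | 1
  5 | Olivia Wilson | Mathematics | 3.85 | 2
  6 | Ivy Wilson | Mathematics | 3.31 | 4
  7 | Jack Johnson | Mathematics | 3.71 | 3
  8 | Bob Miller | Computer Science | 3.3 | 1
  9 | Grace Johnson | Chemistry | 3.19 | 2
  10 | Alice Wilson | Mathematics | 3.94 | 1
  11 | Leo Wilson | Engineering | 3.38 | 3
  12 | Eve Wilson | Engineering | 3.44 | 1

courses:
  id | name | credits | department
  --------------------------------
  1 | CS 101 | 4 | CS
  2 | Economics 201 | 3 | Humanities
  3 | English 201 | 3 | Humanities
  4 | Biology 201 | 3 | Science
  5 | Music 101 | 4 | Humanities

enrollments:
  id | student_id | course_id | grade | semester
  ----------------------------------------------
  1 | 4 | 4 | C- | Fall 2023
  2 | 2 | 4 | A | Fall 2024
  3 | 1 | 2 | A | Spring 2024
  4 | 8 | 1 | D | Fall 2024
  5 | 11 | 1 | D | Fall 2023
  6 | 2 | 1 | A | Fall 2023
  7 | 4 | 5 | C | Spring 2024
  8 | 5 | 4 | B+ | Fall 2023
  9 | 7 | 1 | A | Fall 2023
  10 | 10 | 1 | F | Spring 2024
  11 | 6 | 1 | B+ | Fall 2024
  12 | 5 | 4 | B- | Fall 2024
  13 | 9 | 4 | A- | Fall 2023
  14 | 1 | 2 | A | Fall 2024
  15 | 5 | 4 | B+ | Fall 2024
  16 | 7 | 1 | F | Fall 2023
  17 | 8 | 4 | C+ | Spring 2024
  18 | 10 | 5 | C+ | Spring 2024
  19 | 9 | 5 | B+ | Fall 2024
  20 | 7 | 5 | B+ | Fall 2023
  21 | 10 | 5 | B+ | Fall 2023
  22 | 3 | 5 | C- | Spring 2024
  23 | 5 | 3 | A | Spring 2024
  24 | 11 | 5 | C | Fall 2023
SELECT p.name, COUNT(*) AS n FROM enrollments c JOIN courses p ON c.course_id = p.id GROUP BY p.id, p.name

Execution result:
name | n
CS 101 | 7
Economics 201 | 2
English 201 | 1
Biology 201 | 7
Music 101 | 7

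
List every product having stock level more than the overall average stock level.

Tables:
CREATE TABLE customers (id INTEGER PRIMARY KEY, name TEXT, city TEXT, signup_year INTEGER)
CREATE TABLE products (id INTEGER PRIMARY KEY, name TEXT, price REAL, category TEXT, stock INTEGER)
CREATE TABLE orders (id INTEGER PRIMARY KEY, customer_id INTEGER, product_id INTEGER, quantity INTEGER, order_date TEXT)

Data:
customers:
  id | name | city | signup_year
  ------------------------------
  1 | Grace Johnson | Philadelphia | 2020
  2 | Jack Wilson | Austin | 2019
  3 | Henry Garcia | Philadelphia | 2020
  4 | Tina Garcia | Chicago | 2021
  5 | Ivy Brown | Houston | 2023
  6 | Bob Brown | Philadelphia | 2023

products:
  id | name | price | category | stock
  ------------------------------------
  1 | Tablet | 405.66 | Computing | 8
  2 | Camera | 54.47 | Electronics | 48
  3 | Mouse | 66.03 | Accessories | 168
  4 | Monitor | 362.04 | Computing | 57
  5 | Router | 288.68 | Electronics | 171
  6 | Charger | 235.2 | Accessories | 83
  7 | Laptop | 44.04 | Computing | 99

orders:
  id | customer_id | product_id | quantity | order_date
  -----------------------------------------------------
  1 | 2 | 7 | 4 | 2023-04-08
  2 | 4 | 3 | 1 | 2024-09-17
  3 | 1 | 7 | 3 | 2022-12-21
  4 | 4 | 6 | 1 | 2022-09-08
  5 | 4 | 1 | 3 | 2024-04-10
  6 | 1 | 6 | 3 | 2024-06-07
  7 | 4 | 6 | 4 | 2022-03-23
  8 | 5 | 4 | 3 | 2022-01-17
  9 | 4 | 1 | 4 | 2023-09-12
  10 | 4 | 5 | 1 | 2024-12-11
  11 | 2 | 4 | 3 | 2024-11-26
SELECT name, stock FROM products WHERE stock > (SELECT AVG(stock) FROM products)

Execution result:
name | stock
Mouse | 168
Router | 171
Laptop | 99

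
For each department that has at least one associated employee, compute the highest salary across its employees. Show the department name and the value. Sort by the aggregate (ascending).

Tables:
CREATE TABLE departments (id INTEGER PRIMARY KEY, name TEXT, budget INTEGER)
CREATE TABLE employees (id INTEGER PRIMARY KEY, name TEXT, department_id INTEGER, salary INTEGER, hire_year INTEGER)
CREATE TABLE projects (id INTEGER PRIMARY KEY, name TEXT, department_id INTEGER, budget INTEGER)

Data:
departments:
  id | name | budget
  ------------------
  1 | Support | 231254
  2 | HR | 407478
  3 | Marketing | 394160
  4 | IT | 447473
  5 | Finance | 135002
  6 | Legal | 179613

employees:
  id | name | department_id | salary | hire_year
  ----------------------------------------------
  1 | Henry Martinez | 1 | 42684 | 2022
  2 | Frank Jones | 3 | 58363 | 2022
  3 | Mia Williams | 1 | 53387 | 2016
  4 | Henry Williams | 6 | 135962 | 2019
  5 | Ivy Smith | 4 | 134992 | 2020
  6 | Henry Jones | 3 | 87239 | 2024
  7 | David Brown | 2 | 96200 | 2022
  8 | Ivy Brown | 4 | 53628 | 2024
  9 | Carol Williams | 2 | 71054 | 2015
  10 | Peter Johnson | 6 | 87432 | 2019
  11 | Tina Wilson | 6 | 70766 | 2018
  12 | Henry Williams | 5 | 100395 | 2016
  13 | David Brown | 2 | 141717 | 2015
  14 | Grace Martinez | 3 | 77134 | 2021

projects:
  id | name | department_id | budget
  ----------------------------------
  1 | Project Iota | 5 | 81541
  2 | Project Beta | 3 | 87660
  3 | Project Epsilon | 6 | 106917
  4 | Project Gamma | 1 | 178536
SELECT p.name, MAX(c.salary) AS max_salary FROM employees c JOIN departments p ON c.department_id = p.id GROUP BY p.id, p.name ORDER BY max_salary ASC

Execution result:
name | max_salary
Support | 53387
Marketing | 87239
Finance | 100395
IT | 134992
Legal | 135962
HR | 141717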